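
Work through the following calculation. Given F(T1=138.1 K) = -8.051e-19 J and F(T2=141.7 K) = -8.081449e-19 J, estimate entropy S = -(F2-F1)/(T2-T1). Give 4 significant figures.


Step 1: dF = F2 - F1 = -8.081449e-19 - (-8.051e-19) = -3.0449e-21 J
Step 2: dT = T2 - T1 = 141.7 - 138.1 = 3.6 K
Step 3: S = -dF/dT = -(-3.0449e-21)/3.6 = 8.458e-22 J/K

8.458e-22


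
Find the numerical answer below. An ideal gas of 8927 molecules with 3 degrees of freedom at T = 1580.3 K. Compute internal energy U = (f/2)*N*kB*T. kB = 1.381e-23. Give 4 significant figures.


Step 1: f/2 = 3/2 = 1.5
Step 2: N*kB*T = 8927*1.381e-23*1580.3 = 1.948e-16
Step 3: U = 1.5 * 1.948e-16 = 2.922e-16 J

2.922e-16


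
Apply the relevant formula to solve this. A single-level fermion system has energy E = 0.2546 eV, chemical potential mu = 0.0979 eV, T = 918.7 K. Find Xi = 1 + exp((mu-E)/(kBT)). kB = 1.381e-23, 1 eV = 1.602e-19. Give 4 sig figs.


Step 1: (mu - E) = 0.0979 - 0.2546 = -0.1567 eV
Step 2: x = (mu-E)*eV/(kB*T) = -0.1567*1.602e-19/(1.381e-23*918.7) = -1.979
Step 3: exp(x) = 0.1383
Step 4: Xi = 1 + 0.1383 = 1.138

1.138


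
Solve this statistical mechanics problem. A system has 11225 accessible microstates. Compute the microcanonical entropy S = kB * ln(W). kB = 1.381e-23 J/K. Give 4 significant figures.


Step 1: ln(W) = ln(11225) = 9.326
Step 2: S = kB * ln(W) = 1.381e-23 * 9.326
Step 3: S = 1.288e-22 J/K

1.288e-22


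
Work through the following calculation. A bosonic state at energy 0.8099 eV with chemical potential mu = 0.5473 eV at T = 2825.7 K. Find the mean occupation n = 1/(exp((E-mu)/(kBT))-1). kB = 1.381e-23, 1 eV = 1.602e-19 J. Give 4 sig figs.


Step 1: (E - mu) = 0.2626 eV
Step 2: x = (E-mu)*eV/(kB*T) = 0.2626*1.602e-19/(1.381e-23*2825.7) = 1.078
Step 3: exp(x) = 2.939
Step 4: n = 1/(exp(x)-1) = 0.5157

0.5157


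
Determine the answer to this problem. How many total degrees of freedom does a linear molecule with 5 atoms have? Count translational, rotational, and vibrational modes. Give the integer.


Step 1: Translational DOF = 3
Step 2: Rotational DOF (linear) = 2
Step 3: Vibrational DOF = 3*5 - 5 = 10
Step 4: Total = 3 + 2 + 10 = 15

15


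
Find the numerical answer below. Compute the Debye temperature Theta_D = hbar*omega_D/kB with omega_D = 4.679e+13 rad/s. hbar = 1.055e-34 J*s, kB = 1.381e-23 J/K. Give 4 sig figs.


Step 1: hbar*omega_D = 1.055e-34 * 4.679e+13 = 4.936e-21 J
Step 2: Theta_D = 4.936e-21 / 1.381e-23
Step 3: Theta_D = 357.4 K

357.4


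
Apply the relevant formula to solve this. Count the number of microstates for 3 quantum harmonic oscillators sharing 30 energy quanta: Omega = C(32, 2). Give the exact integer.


Step 1: Use binomial coefficient C(32, 2)
Step 2: Numerator = 32! / 30!
Step 3: Denominator = 2!
Step 4: Omega = 496

496


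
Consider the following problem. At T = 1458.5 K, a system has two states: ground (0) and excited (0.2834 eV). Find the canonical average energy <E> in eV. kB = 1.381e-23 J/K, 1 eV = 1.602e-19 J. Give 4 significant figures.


Step 1: beta*E = 0.2834*1.602e-19/(1.381e-23*1458.5) = 2.254
Step 2: exp(-beta*E) = 0.105
Step 3: <E> = 0.2834*0.105/(1+0.105) = 0.02692 eV

0.02692


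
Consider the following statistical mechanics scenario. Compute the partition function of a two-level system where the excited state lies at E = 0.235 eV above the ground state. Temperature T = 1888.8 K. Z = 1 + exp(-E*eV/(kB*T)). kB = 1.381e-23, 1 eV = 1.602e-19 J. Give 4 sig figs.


Step 1: Compute beta*E = E*eV/(kB*T) = 0.235*1.602e-19/(1.381e-23*1888.8) = 1.443
Step 2: exp(-beta*E) = exp(-1.443) = 0.2362
Step 3: Z = 1 + 0.2362 = 1.236

1.236


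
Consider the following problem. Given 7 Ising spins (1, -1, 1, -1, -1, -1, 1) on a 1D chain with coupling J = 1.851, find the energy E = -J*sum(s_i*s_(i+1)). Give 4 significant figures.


Step 1: Nearest-neighbor products: -1, -1, -1, 1, 1, -1
Step 2: Sum of products = -2
Step 3: E = -1.851 * -2 = 3.702

3.702


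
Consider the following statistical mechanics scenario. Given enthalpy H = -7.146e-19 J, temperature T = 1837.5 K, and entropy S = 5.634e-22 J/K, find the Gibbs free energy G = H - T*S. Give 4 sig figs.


Step 1: T*S = 1837.5 * 5.634e-22 = 1.035e-18 J
Step 2: G = H - T*S = -7.146e-19 - 1.035e-18
Step 3: G = -1.75e-18 J

-1.75e-18


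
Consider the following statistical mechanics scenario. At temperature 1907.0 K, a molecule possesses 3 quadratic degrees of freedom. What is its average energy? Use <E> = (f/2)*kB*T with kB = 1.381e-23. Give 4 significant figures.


Step 1: f/2 = 3/2 = 1.5
Step 2: kB*T = 1.381e-23 * 1907.0 = 2.634e-20
Step 3: <E> = 1.5 * 2.634e-20 = 3.95e-20 J

3.95e-20


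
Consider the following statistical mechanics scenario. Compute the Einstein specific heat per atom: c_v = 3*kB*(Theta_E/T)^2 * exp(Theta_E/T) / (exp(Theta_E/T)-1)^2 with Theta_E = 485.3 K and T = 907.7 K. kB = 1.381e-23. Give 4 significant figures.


Step 1: x = Theta_E/T = 485.3/907.7 = 0.5346
Step 2: x^2 = 0.2858
Step 3: exp(x) = 1.707
Step 4: c_v = 3*1.381e-23*0.2858*1.707/(1.707-1)^2 = 4.046e-23

4.046e-23


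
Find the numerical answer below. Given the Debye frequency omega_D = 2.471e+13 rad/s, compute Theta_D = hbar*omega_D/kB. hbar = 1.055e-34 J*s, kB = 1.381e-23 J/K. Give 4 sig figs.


Step 1: hbar*omega_D = 1.055e-34 * 2.471e+13 = 2.607e-21 J
Step 2: Theta_D = 2.607e-21 / 1.381e-23
Step 3: Theta_D = 188.8 K

188.8


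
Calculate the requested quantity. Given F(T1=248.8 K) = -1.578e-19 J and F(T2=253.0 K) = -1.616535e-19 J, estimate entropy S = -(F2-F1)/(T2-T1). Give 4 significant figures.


Step 1: dF = F2 - F1 = -1.616535e-19 - (-1.578e-19) = -3.8535e-21 J
Step 2: dT = T2 - T1 = 253.0 - 248.8 = 4.2 K
Step 3: S = -dF/dT = -(-3.8535e-21)/4.2 = 9.175e-22 J/K

9.175e-22


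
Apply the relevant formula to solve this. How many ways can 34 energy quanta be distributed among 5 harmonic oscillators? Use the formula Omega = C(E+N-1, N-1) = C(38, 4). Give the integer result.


Step 1: Use binomial coefficient C(38, 4)
Step 2: Numerator = 38! / 34!
Step 3: Denominator = 4!
Step 4: Omega = 73815

73815


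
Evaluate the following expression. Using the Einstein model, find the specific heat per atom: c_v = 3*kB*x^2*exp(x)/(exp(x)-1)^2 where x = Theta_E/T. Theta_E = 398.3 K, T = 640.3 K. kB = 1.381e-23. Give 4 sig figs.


Step 1: x = Theta_E/T = 398.3/640.3 = 0.6221
Step 2: x^2 = 0.3869
Step 3: exp(x) = 1.863
Step 4: c_v = 3*1.381e-23*0.3869*1.863/(1.863-1)^2 = 4.012e-23

4.012e-23


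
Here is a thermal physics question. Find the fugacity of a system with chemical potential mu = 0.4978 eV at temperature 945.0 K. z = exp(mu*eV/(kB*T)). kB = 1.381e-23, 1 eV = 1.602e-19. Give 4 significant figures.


Step 1: Convert mu to Joules: 0.4978*1.602e-19 = 7.975e-20 J
Step 2: kB*T = 1.381e-23*945.0 = 1.305e-20 J
Step 3: mu/(kB*T) = 6.111
Step 4: z = exp(6.111) = 450.7

450.7


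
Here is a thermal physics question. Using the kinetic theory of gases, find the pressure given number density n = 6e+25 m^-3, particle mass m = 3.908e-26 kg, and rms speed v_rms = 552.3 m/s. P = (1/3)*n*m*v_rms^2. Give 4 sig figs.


Step 1: v_rms^2 = 552.3^2 = 3.05e+05
Step 2: n*m = 6e+25*3.908e-26 = 2.345
Step 3: P = (1/3)*2.345*3.05e+05 = 2.384e+05 Pa

2.384e+05


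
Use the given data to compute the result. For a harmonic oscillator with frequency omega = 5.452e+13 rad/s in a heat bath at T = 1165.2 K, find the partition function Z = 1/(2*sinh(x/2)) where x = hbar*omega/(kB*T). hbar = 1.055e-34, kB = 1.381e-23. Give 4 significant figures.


Step 1: Compute x = hbar*omega/(kB*T) = 1.055e-34*5.452e+13/(1.381e-23*1165.2) = 0.3574
Step 2: x/2 = 0.1787
Step 3: sinh(x/2) = 0.1797
Step 4: Z = 1/(2*0.1797) = 2.783

2.783


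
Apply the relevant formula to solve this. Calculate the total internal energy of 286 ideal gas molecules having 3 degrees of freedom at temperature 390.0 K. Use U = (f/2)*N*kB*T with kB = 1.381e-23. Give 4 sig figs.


Step 1: f/2 = 3/2 = 1.5
Step 2: N*kB*T = 286*1.381e-23*390.0 = 1.54e-18
Step 3: U = 1.5 * 1.54e-18 = 2.311e-18 J

2.311e-18


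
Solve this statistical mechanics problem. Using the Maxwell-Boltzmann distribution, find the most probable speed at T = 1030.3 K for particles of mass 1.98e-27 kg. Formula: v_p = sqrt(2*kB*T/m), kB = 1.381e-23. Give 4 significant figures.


Step 1: Numerator = 2*kB*T = 2*1.381e-23*1030.3 = 2.846e-20
Step 2: Ratio = 2.846e-20 / 1.98e-27 = 1.437e+07
Step 3: v_p = sqrt(1.437e+07) = 3791 m/s

3791


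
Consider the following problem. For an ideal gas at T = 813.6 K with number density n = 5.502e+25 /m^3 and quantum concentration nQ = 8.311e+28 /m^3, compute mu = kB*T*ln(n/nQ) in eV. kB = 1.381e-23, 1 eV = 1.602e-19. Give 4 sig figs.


Step 1: n/nQ = 5.502e+25/8.311e+28 = 0.000662
Step 2: ln(n/nQ) = -7.32
Step 3: mu = kB*T*ln(n/nQ) = 1.124e-20*-7.32 = -8.225e-20 J
Step 4: Convert to eV: -8.225e-20/1.602e-19 = -0.5134 eV

-0.5134


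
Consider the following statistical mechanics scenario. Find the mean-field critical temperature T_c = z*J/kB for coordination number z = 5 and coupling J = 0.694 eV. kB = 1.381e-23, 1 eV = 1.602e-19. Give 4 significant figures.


Step 1: z*J = 5*0.694 = 3.47 eV
Step 2: Convert to Joules: 3.47*1.602e-19 = 5.559e-19 J
Step 3: T_c = 5.559e-19 / 1.381e-23 = 4.025e+04 K

4.025e+04


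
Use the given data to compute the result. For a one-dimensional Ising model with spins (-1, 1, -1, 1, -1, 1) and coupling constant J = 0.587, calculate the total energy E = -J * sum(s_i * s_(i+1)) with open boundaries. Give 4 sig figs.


Step 1: Nearest-neighbor products: -1, -1, -1, -1, -1
Step 2: Sum of products = -5
Step 3: E = -0.587 * -5 = 2.935

2.935


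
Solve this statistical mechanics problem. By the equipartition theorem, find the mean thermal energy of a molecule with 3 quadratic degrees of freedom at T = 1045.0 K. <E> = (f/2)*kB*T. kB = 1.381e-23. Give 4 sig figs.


Step 1: f/2 = 3/2 = 1.5
Step 2: kB*T = 1.381e-23 * 1045.0 = 1.443e-20
Step 3: <E> = 1.5 * 1.443e-20 = 2.165e-20 J

2.165e-20


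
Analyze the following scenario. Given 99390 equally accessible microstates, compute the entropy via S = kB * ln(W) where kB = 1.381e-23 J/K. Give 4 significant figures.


Step 1: ln(W) = ln(99390) = 11.51
Step 2: S = kB * ln(W) = 1.381e-23 * 11.51
Step 3: S = 1.589e-22 J/K

1.589e-22


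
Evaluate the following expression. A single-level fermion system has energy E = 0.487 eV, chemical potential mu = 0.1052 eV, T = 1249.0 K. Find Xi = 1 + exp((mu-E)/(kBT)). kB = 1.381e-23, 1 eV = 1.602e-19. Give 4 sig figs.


Step 1: (mu - E) = 0.1052 - 0.487 = -0.3818 eV
Step 2: x = (mu-E)*eV/(kB*T) = -0.3818*1.602e-19/(1.381e-23*1249.0) = -3.546
Step 3: exp(x) = 0.02884
Step 4: Xi = 1 + 0.02884 = 1.029

1.029


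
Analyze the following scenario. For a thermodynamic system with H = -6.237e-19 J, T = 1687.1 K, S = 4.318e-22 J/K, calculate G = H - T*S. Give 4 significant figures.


Step 1: T*S = 1687.1 * 4.318e-22 = 7.285e-19 J
Step 2: G = H - T*S = -6.237e-19 - 7.285e-19
Step 3: G = -1.352e-18 J

-1.352e-18


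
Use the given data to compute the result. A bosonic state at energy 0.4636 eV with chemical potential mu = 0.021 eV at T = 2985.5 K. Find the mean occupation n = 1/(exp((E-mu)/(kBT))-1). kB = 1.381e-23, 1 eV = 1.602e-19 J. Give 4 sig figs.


Step 1: (E - mu) = 0.4426 eV
Step 2: x = (E-mu)*eV/(kB*T) = 0.4426*1.602e-19/(1.381e-23*2985.5) = 1.72
Step 3: exp(x) = 5.583
Step 4: n = 1/(exp(x)-1) = 0.2182

0.2182


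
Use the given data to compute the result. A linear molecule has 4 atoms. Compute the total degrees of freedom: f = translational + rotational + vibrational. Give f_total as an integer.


Step 1: Translational DOF = 3
Step 2: Rotational DOF (linear) = 2
Step 3: Vibrational DOF = 3*4 - 5 = 7
Step 4: Total = 3 + 2 + 7 = 12

12


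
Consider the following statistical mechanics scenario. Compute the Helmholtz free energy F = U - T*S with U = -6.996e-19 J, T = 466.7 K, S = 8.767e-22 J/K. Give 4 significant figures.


Step 1: T*S = 466.7 * 8.767e-22 = 4.092e-19 J
Step 2: F = U - T*S = -6.996e-19 - 4.092e-19
Step 3: F = -1.109e-18 J

-1.109e-18


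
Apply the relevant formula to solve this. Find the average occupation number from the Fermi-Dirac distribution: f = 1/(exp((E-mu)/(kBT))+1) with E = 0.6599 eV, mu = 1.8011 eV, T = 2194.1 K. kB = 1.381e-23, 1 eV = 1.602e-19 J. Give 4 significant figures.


Step 1: (E - mu) = 0.6599 - 1.8011 = -1.141 eV
Step 2: Convert: (E-mu)*eV = -1.828e-19 J
Step 3: x = (E-mu)*eV/(kB*T) = -6.034
Step 4: f = 1/(exp(-6.034)+1) = 0.9976

0.9976


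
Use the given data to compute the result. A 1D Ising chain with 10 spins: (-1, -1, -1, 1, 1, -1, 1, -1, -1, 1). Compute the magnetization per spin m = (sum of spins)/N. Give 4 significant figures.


Step 1: Count up spins (+1): 4, down spins (-1): 6
Step 2: Total magnetization M = 4 - 6 = -2
Step 3: m = M/N = -2/10 = -0.2

-0.2


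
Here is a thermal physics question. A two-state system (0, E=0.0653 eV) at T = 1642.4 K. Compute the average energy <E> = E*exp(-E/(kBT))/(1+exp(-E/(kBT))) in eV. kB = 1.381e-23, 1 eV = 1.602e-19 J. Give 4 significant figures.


Step 1: beta*E = 0.0653*1.602e-19/(1.381e-23*1642.4) = 0.4612
Step 2: exp(-beta*E) = 0.6305
Step 3: <E> = 0.0653*0.6305/(1+0.6305) = 0.02525 eV

0.02525


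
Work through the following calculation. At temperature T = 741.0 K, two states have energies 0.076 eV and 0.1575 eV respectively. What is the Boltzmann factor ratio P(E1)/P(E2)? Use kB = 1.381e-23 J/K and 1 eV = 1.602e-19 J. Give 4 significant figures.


Step 1: Compute energy difference dE = E1 - E2 = 0.076 - 0.1575 = -0.0815 eV
Step 2: Convert to Joules: dE_J = -0.0815 * 1.602e-19 = -1.306e-20 J
Step 3: Compute exponent = -dE_J / (kB * T) = -(-1.306e-20) / (1.381e-23 * 741.0) = 1.276
Step 4: P(E1)/P(E2) = exp(1.276) = 3.582

3.582


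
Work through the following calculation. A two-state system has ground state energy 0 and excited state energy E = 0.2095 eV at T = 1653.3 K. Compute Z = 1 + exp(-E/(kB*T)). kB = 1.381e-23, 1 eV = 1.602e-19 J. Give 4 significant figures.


Step 1: Compute beta*E = E*eV/(kB*T) = 0.2095*1.602e-19/(1.381e-23*1653.3) = 1.47
Step 2: exp(-beta*E) = exp(-1.47) = 0.2299
Step 3: Z = 1 + 0.2299 = 1.23

1.23


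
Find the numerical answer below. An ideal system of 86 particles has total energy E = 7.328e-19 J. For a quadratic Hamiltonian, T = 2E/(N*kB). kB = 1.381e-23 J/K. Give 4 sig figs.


Step 1: Numerator = 2*E = 2*7.328e-19 = 1.466e-18 J
Step 2: Denominator = N*kB = 86*1.381e-23 = 1.188e-21
Step 3: T = 1.466e-18 / 1.188e-21 = 1234 K

1234


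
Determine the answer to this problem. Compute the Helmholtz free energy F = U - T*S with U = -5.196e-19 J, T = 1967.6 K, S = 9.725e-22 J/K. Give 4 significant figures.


Step 1: T*S = 1967.6 * 9.725e-22 = 1.913e-18 J
Step 2: F = U - T*S = -5.196e-19 - 1.913e-18
Step 3: F = -2.433e-18 J

-2.433e-18


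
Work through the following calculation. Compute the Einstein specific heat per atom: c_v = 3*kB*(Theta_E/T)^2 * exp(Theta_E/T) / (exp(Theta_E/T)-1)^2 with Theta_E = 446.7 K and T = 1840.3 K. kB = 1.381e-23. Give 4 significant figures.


Step 1: x = Theta_E/T = 446.7/1840.3 = 0.2427
Step 2: x^2 = 0.05892
Step 3: exp(x) = 1.275
Step 4: c_v = 3*1.381e-23*0.05892*1.275/(1.275-1)^2 = 4.123e-23

4.123e-23


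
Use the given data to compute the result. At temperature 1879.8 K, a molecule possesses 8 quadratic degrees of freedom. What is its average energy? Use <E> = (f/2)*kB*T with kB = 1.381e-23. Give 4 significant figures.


Step 1: f/2 = 8/2 = 4
Step 2: kB*T = 1.381e-23 * 1879.8 = 2.596e-20
Step 3: <E> = 4 * 2.596e-20 = 1.038e-19 J

1.038e-19


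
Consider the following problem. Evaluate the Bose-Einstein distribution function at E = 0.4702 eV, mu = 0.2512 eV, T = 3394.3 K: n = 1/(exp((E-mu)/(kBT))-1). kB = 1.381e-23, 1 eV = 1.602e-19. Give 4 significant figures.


Step 1: (E - mu) = 0.219 eV
Step 2: x = (E-mu)*eV/(kB*T) = 0.219*1.602e-19/(1.381e-23*3394.3) = 0.7484
Step 3: exp(x) = 2.114
Step 4: n = 1/(exp(x)-1) = 0.8979

0.8979


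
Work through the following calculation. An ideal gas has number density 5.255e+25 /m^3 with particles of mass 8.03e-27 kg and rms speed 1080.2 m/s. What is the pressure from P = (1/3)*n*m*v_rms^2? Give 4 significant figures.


Step 1: v_rms^2 = 1080.2^2 = 1.167e+06
Step 2: n*m = 5.255e+25*8.03e-27 = 0.422
Step 3: P = (1/3)*0.422*1.167e+06 = 1.641e+05 Pa

1.641e+05


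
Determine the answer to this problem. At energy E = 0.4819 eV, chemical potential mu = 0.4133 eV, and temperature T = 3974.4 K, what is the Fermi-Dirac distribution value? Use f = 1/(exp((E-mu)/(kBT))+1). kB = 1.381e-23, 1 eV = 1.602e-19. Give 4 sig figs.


Step 1: (E - mu) = 0.4819 - 0.4133 = 0.0686 eV
Step 2: Convert: (E-mu)*eV = 1.099e-20 J
Step 3: x = (E-mu)*eV/(kB*T) = 0.2002
Step 4: f = 1/(exp(0.2002)+1) = 0.4501

0.4501


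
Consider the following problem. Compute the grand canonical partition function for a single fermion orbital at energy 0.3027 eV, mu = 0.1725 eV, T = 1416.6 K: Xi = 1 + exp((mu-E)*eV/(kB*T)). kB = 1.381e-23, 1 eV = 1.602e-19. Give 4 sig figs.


Step 1: (mu - E) = 0.1725 - 0.3027 = -0.1302 eV
Step 2: x = (mu-E)*eV/(kB*T) = -0.1302*1.602e-19/(1.381e-23*1416.6) = -1.066
Step 3: exp(x) = 0.3443
Step 4: Xi = 1 + 0.3443 = 1.344

1.344


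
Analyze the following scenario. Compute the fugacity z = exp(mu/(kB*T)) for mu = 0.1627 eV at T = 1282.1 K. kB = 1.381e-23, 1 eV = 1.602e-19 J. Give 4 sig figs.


Step 1: Convert mu to Joules: 0.1627*1.602e-19 = 2.606e-20 J
Step 2: kB*T = 1.381e-23*1282.1 = 1.771e-20 J
Step 3: mu/(kB*T) = 1.472
Step 4: z = exp(1.472) = 4.358

4.358


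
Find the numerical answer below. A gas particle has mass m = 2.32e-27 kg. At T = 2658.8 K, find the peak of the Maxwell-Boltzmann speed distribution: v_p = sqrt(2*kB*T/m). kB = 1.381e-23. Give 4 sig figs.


Step 1: Numerator = 2*kB*T = 2*1.381e-23*2658.8 = 7.344e-20
Step 2: Ratio = 7.344e-20 / 2.32e-27 = 3.165e+07
Step 3: v_p = sqrt(3.165e+07) = 5626 m/s

5626


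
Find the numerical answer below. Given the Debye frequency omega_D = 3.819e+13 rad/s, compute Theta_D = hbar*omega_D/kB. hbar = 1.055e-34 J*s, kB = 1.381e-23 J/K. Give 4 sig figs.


Step 1: hbar*omega_D = 1.055e-34 * 3.819e+13 = 4.029e-21 J
Step 2: Theta_D = 4.029e-21 / 1.381e-23
Step 3: Theta_D = 291.7 K

291.7


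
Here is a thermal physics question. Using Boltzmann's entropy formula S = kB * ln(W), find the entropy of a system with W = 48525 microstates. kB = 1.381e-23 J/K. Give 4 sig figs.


Step 1: ln(W) = ln(48525) = 10.79
Step 2: S = kB * ln(W) = 1.381e-23 * 10.79
Step 3: S = 1.49e-22 J/K

1.49e-22


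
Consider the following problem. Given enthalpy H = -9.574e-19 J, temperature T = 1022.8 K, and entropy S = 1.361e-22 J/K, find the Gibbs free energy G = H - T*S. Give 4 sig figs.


Step 1: T*S = 1022.8 * 1.361e-22 = 1.392e-19 J
Step 2: G = H - T*S = -9.574e-19 - 1.392e-19
Step 3: G = -1.097e-18 J

-1.097e-18


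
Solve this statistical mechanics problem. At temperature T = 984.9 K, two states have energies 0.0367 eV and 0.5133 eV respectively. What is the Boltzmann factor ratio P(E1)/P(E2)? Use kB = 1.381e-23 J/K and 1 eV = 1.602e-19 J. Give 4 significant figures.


Step 1: Compute energy difference dE = E1 - E2 = 0.0367 - 0.5133 = -0.4766 eV
Step 2: Convert to Joules: dE_J = -0.4766 * 1.602e-19 = -7.635e-20 J
Step 3: Compute exponent = -dE_J / (kB * T) = -(-7.635e-20) / (1.381e-23 * 984.9) = 5.613
Step 4: P(E1)/P(E2) = exp(5.613) = 274.1

274.1


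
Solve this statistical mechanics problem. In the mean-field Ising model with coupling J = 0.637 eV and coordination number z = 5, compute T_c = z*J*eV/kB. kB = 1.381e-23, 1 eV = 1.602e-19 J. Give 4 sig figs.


Step 1: z*J = 5*0.637 = 3.185 eV
Step 2: Convert to Joules: 3.185*1.602e-19 = 5.102e-19 J
Step 3: T_c = 5.102e-19 / 1.381e-23 = 3.695e+04 K

3.695e+04


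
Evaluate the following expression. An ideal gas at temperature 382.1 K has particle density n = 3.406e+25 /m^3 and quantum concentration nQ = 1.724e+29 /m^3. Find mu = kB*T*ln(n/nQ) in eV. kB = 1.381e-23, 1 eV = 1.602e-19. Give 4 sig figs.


Step 1: n/nQ = 3.406e+25/1.724e+29 = 0.0001976
Step 2: ln(n/nQ) = -8.529
Step 3: mu = kB*T*ln(n/nQ) = 5.277e-21*-8.529 = -4.501e-20 J
Step 4: Convert to eV: -4.501e-20/1.602e-19 = -0.281 eV

-0.281


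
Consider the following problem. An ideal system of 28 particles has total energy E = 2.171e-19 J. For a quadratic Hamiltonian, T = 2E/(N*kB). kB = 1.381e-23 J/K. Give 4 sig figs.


Step 1: Numerator = 2*E = 2*2.171e-19 = 4.342e-19 J
Step 2: Denominator = N*kB = 28*1.381e-23 = 3.867e-22
Step 3: T = 4.342e-19 / 3.867e-22 = 1123 K

1123


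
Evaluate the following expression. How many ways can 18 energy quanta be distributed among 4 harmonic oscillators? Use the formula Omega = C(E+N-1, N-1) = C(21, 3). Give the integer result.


Step 1: Use binomial coefficient C(21, 3)
Step 2: Numerator = 21! / 18!
Step 3: Denominator = 3!
Step 4: Omega = 1330

1330


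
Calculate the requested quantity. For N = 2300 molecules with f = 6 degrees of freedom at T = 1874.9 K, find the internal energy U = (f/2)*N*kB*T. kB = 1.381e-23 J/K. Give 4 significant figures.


Step 1: f/2 = 6/2 = 3.0
Step 2: N*kB*T = 2300*1.381e-23*1874.9 = 5.955e-17
Step 3: U = 3.0 * 5.955e-17 = 1.787e-16 J

1.787e-16


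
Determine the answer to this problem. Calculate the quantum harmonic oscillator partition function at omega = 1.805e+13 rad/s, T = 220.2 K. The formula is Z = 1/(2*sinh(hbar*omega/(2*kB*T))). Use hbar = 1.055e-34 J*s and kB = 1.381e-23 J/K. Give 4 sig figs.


Step 1: Compute x = hbar*omega/(kB*T) = 1.055e-34*1.805e+13/(1.381e-23*220.2) = 0.6262
Step 2: x/2 = 0.3131
Step 3: sinh(x/2) = 0.3182
Step 4: Z = 1/(2*0.3182) = 1.571

1.571


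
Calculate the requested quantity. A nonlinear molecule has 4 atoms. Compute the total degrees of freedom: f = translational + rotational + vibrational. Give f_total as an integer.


Step 1: Translational DOF = 3
Step 2: Rotational DOF (nonlinear) = 3
Step 3: Vibrational DOF = 3*4 - 6 = 6
Step 4: Total = 3 + 3 + 6 = 12

12


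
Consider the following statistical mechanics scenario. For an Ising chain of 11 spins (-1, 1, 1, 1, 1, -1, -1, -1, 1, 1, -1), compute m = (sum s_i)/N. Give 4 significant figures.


Step 1: Count up spins (+1): 6, down spins (-1): 5
Step 2: Total magnetization M = 6 - 5 = 1
Step 3: m = M/N = 1/11 = 0.09091

0.09091


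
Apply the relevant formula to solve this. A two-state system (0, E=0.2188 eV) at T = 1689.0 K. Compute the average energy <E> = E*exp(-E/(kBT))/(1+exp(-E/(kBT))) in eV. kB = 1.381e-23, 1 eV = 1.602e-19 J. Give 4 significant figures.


Step 1: beta*E = 0.2188*1.602e-19/(1.381e-23*1689.0) = 1.503
Step 2: exp(-beta*E) = 0.2225
Step 3: <E> = 0.2188*0.2225/(1+0.2225) = 0.03983 eV

0.03983


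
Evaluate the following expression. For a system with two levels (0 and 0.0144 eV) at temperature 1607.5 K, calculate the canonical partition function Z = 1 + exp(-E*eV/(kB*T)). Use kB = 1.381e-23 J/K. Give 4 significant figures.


Step 1: Compute beta*E = E*eV/(kB*T) = 0.0144*1.602e-19/(1.381e-23*1607.5) = 0.1039
Step 2: exp(-beta*E) = exp(-0.1039) = 0.9013
Step 3: Z = 1 + 0.9013 = 1.901

1.901


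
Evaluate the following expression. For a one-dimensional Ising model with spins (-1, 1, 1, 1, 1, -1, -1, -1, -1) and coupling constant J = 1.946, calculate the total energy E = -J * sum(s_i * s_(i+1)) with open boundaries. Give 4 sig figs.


Step 1: Nearest-neighbor products: -1, 1, 1, 1, -1, 1, 1, 1
Step 2: Sum of products = 4
Step 3: E = -1.946 * 4 = -7.784

-7.784


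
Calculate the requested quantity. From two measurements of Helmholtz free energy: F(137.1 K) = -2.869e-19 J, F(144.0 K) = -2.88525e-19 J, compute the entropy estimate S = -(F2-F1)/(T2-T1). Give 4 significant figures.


Step 1: dF = F2 - F1 = -2.88525e-19 - (-2.869e-19) = -1.625e-21 J
Step 2: dT = T2 - T1 = 144.0 - 137.1 = 6.9 K
Step 3: S = -dF/dT = -(-1.625e-21)/6.9 = 2.355e-22 J/K

2.355e-22


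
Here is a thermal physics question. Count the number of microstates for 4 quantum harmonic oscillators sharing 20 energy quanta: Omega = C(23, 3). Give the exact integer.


Step 1: Use binomial coefficient C(23, 3)
Step 2: Numerator = 23! / 20!
Step 3: Denominator = 3!
Step 4: Omega = 1771

1771


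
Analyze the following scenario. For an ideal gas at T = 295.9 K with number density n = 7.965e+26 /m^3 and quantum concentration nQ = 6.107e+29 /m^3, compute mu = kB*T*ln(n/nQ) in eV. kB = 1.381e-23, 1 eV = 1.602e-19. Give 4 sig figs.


Step 1: n/nQ = 7.965e+26/6.107e+29 = 0.001304
Step 2: ln(n/nQ) = -6.642
Step 3: mu = kB*T*ln(n/nQ) = 4.086e-21*-6.642 = -2.714e-20 J
Step 4: Convert to eV: -2.714e-20/1.602e-19 = -0.1694 eV

-0.1694


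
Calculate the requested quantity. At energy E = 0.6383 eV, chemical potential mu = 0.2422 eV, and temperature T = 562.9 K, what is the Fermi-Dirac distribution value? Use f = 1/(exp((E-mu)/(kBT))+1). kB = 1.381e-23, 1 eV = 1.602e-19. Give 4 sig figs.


Step 1: (E - mu) = 0.6383 - 0.2422 = 0.3961 eV
Step 2: Convert: (E-mu)*eV = 6.346e-20 J
Step 3: x = (E-mu)*eV/(kB*T) = 8.163
Step 4: f = 1/(exp(8.163)+1) = 0.000285

0.000285


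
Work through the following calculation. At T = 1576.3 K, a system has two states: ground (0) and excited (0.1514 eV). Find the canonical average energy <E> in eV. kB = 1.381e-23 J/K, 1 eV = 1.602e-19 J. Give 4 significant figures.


Step 1: beta*E = 0.1514*1.602e-19/(1.381e-23*1576.3) = 1.114
Step 2: exp(-beta*E) = 0.3282
Step 3: <E> = 0.1514*0.3282/(1+0.3282) = 0.03741 eV

0.03741


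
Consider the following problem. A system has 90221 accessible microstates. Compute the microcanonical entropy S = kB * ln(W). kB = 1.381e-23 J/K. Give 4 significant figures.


Step 1: ln(W) = ln(90221) = 11.41
Step 2: S = kB * ln(W) = 1.381e-23 * 11.41
Step 3: S = 1.576e-22 J/K

1.576e-22


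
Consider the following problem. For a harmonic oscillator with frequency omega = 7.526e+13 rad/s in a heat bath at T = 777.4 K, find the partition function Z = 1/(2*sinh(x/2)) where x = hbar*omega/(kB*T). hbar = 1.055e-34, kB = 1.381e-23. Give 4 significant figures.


Step 1: Compute x = hbar*omega/(kB*T) = 1.055e-34*7.526e+13/(1.381e-23*777.4) = 0.7396
Step 2: x/2 = 0.3698
Step 3: sinh(x/2) = 0.3783
Step 4: Z = 1/(2*0.3783) = 1.322

1.322


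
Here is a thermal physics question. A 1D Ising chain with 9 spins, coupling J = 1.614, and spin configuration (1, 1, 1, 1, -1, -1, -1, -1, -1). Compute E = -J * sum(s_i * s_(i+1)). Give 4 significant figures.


Step 1: Nearest-neighbor products: 1, 1, 1, -1, 1, 1, 1, 1
Step 2: Sum of products = 6
Step 3: E = -1.614 * 6 = -9.684

-9.684


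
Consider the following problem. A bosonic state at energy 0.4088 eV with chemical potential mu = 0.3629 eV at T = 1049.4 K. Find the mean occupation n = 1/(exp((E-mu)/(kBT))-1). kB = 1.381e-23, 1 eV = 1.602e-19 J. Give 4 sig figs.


Step 1: (E - mu) = 0.0459 eV
Step 2: x = (E-mu)*eV/(kB*T) = 0.0459*1.602e-19/(1.381e-23*1049.4) = 0.5074
Step 3: exp(x) = 1.661
Step 4: n = 1/(exp(x)-1) = 1.513

1.513


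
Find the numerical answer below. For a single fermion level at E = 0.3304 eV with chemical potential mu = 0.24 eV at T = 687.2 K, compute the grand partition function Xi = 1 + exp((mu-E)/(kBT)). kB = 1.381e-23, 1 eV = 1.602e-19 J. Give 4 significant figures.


Step 1: (mu - E) = 0.24 - 0.3304 = -0.0904 eV
Step 2: x = (mu-E)*eV/(kB*T) = -0.0904*1.602e-19/(1.381e-23*687.2) = -1.526
Step 3: exp(x) = 0.2174
Step 4: Xi = 1 + 0.2174 = 1.217

1.217


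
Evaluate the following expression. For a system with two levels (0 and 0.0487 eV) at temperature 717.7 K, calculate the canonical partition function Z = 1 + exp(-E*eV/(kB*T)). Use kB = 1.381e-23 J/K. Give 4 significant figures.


Step 1: Compute beta*E = E*eV/(kB*T) = 0.0487*1.602e-19/(1.381e-23*717.7) = 0.7871
Step 2: exp(-beta*E) = exp(-0.7871) = 0.4551
Step 3: Z = 1 + 0.4551 = 1.455

1.455


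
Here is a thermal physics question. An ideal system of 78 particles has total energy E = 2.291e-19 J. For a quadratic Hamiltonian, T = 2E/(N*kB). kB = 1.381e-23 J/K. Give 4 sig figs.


Step 1: Numerator = 2*E = 2*2.291e-19 = 4.582e-19 J
Step 2: Denominator = N*kB = 78*1.381e-23 = 1.077e-21
Step 3: T = 4.582e-19 / 1.077e-21 = 425.4 K

425.4


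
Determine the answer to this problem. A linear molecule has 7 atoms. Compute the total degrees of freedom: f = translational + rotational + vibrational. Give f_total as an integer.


Step 1: Translational DOF = 3
Step 2: Rotational DOF (linear) = 2
Step 3: Vibrational DOF = 3*7 - 5 = 16
Step 4: Total = 3 + 2 + 16 = 21

21


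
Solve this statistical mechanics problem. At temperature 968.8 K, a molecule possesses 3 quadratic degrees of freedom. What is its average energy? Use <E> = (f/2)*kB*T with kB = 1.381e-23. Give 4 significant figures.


Step 1: f/2 = 3/2 = 1.5
Step 2: kB*T = 1.381e-23 * 968.8 = 1.338e-20
Step 3: <E> = 1.5 * 1.338e-20 = 2.007e-20 J

2.007e-20


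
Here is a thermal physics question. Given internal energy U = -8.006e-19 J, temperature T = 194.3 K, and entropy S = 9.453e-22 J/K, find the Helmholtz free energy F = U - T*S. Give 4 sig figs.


Step 1: T*S = 194.3 * 9.453e-22 = 1.837e-19 J
Step 2: F = U - T*S = -8.006e-19 - 1.837e-19
Step 3: F = -9.843e-19 J

-9.843e-19


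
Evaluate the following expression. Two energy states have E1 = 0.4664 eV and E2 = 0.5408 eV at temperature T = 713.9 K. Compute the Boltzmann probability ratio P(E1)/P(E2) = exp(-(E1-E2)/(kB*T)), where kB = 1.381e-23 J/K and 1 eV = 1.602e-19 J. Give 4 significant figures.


Step 1: Compute energy difference dE = E1 - E2 = 0.4664 - 0.5408 = -0.0744 eV
Step 2: Convert to Joules: dE_J = -0.0744 * 1.602e-19 = -1.192e-20 J
Step 3: Compute exponent = -dE_J / (kB * T) = -(-1.192e-20) / (1.381e-23 * 713.9) = 1.209
Step 4: P(E1)/P(E2) = exp(1.209) = 3.35

3.35


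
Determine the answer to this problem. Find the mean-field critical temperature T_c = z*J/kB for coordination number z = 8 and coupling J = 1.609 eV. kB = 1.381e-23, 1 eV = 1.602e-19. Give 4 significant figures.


Step 1: z*J = 8*1.609 = 12.87 eV
Step 2: Convert to Joules: 12.87*1.602e-19 = 2.062e-18 J
Step 3: T_c = 2.062e-18 / 1.381e-23 = 1.493e+05 K

1.493e+05


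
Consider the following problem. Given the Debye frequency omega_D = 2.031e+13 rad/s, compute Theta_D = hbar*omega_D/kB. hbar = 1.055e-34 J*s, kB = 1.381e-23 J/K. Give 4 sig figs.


Step 1: hbar*omega_D = 1.055e-34 * 2.031e+13 = 2.143e-21 J
Step 2: Theta_D = 2.143e-21 / 1.381e-23
Step 3: Theta_D = 155.2 K

155.2


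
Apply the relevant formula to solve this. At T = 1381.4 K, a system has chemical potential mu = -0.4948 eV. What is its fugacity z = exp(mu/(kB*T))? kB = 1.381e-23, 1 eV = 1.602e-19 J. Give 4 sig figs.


Step 1: Convert mu to Joules: -0.4948*1.602e-19 = -7.927e-20 J
Step 2: kB*T = 1.381e-23*1381.4 = 1.908e-20 J
Step 3: mu/(kB*T) = -4.155
Step 4: z = exp(-4.155) = 0.01568

0.01568


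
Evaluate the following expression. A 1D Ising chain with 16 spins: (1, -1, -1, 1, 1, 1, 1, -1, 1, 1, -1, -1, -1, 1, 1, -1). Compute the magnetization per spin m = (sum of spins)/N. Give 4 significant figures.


Step 1: Count up spins (+1): 9, down spins (-1): 7
Step 2: Total magnetization M = 9 - 7 = 2
Step 3: m = M/N = 2/16 = 0.125

0.125


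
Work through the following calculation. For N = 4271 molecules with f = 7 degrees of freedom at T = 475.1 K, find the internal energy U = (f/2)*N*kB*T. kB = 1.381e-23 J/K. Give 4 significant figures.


Step 1: f/2 = 7/2 = 3.5
Step 2: N*kB*T = 4271*1.381e-23*475.1 = 2.802e-17
Step 3: U = 3.5 * 2.802e-17 = 9.808e-17 J

9.808e-17


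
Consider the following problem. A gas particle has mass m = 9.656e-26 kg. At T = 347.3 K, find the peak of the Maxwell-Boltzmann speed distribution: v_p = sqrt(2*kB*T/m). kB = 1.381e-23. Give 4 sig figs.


Step 1: Numerator = 2*kB*T = 2*1.381e-23*347.3 = 9.592e-21
Step 2: Ratio = 9.592e-21 / 9.656e-26 = 9.934e+04
Step 3: v_p = sqrt(9.934e+04) = 315.2 m/s

315.2


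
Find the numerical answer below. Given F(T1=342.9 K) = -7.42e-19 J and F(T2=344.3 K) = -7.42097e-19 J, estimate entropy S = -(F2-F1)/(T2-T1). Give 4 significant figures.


Step 1: dF = F2 - F1 = -7.42097e-19 - (-7.42e-19) = -9.7e-23 J
Step 2: dT = T2 - T1 = 344.3 - 342.9 = 1.4 K
Step 3: S = -dF/dT = -(-9.7e-23)/1.4 = 6.929e-23 J/K

6.929e-23


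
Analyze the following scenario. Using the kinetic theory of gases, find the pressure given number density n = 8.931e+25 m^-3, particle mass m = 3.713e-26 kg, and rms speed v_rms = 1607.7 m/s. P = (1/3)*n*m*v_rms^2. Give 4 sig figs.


Step 1: v_rms^2 = 1607.7^2 = 2.585e+06
Step 2: n*m = 8.931e+25*3.713e-26 = 3.316
Step 3: P = (1/3)*3.316*2.585e+06 = 2.857e+06 Pa

2.857e+06


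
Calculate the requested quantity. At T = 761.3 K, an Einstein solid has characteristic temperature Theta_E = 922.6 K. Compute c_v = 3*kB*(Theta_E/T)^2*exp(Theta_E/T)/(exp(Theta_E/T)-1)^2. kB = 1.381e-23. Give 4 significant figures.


Step 1: x = Theta_E/T = 922.6/761.3 = 1.212
Step 2: x^2 = 1.469
Step 3: exp(x) = 3.36
Step 4: c_v = 3*1.381e-23*1.469*3.36/(3.36-1)^2 = 3.671e-23

3.671e-23


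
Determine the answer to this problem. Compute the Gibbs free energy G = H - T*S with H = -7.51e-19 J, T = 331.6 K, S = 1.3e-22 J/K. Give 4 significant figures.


Step 1: T*S = 331.6 * 1.3e-22 = 4.311e-20 J
Step 2: G = H - T*S = -7.51e-19 - 4.311e-20
Step 3: G = -7.941e-19 J

-7.941e-19


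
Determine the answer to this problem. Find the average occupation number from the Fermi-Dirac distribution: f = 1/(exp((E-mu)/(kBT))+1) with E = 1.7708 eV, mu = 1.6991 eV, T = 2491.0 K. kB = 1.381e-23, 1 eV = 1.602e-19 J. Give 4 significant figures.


Step 1: (E - mu) = 1.7708 - 1.6991 = 0.0717 eV
Step 2: Convert: (E-mu)*eV = 1.149e-20 J
Step 3: x = (E-mu)*eV/(kB*T) = 0.3339
Step 4: f = 1/(exp(0.3339)+1) = 0.4173

0.4173


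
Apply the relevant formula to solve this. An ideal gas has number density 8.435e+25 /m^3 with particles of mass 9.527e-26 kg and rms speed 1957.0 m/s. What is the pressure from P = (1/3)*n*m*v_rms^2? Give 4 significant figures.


Step 1: v_rms^2 = 1957.0^2 = 3.83e+06
Step 2: n*m = 8.435e+25*9.527e-26 = 8.036
Step 3: P = (1/3)*8.036*3.83e+06 = 1.026e+07 Pa

1.026e+07


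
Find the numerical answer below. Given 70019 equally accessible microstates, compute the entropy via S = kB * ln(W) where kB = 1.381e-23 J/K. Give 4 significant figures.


Step 1: ln(W) = ln(70019) = 11.16
Step 2: S = kB * ln(W) = 1.381e-23 * 11.16
Step 3: S = 1.541e-22 J/K

1.541e-22


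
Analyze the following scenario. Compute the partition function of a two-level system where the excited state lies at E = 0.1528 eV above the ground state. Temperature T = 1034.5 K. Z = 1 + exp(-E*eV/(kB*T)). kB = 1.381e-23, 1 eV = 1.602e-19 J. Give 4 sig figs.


Step 1: Compute beta*E = E*eV/(kB*T) = 0.1528*1.602e-19/(1.381e-23*1034.5) = 1.713
Step 2: exp(-beta*E) = exp(-1.713) = 0.1802
Step 3: Z = 1 + 0.1802 = 1.18

1.18


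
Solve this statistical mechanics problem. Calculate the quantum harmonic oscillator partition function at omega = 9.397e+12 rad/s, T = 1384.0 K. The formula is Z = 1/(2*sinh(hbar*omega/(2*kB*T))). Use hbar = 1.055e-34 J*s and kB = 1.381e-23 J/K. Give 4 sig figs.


Step 1: Compute x = hbar*omega/(kB*T) = 1.055e-34*9.397e+12/(1.381e-23*1384.0) = 0.05187
Step 2: x/2 = 0.02593
Step 3: sinh(x/2) = 0.02594
Step 4: Z = 1/(2*0.02594) = 19.28

19.28


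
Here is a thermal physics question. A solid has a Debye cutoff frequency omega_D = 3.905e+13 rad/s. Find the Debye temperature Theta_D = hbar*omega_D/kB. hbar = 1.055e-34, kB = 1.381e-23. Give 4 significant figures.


Step 1: hbar*omega_D = 1.055e-34 * 3.905e+13 = 4.12e-21 J
Step 2: Theta_D = 4.12e-21 / 1.381e-23
Step 3: Theta_D = 298.3 K

298.3


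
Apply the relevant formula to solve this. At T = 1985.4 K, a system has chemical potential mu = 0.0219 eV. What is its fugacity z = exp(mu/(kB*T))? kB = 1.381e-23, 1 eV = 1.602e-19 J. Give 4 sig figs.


Step 1: Convert mu to Joules: 0.0219*1.602e-19 = 3.508e-21 J
Step 2: kB*T = 1.381e-23*1985.4 = 2.742e-20 J
Step 3: mu/(kB*T) = 0.128
Step 4: z = exp(0.128) = 1.137

1.137


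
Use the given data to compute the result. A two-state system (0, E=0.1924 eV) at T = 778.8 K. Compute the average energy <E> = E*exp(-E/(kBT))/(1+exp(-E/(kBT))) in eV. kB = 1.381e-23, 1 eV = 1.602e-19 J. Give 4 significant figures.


Step 1: beta*E = 0.1924*1.602e-19/(1.381e-23*778.8) = 2.866
Step 2: exp(-beta*E) = 0.05694
Step 3: <E> = 0.1924*0.05694/(1+0.05694) = 0.01036 eV

0.01036


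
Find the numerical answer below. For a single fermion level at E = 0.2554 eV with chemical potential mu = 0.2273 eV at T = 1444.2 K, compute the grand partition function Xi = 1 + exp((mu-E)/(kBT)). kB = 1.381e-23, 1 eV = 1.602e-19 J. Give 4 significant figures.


Step 1: (mu - E) = 0.2273 - 0.2554 = -0.0281 eV
Step 2: x = (mu-E)*eV/(kB*T) = -0.0281*1.602e-19/(1.381e-23*1444.2) = -0.2257
Step 3: exp(x) = 0.798
Step 4: Xi = 1 + 0.798 = 1.798

1.798


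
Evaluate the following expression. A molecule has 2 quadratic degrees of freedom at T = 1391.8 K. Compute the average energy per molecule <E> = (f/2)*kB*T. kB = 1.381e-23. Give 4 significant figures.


Step 1: f/2 = 2/2 = 1
Step 2: kB*T = 1.381e-23 * 1391.8 = 1.922e-20
Step 3: <E> = 1 * 1.922e-20 = 1.922e-20 J

1.922e-20


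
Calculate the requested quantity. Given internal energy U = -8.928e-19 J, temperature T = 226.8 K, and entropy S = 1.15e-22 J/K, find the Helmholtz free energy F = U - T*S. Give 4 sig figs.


Step 1: T*S = 226.8 * 1.15e-22 = 2.608e-20 J
Step 2: F = U - T*S = -8.928e-19 - 2.608e-20
Step 3: F = -9.189e-19 J

-9.189e-19


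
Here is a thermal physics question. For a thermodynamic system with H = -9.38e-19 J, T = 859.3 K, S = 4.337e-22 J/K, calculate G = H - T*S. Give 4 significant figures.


Step 1: T*S = 859.3 * 4.337e-22 = 3.727e-19 J
Step 2: G = H - T*S = -9.38e-19 - 3.727e-19
Step 3: G = -1.311e-18 J

-1.311e-18


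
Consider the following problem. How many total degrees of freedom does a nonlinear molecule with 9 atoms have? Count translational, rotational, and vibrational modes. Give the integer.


Step 1: Translational DOF = 3
Step 2: Rotational DOF (nonlinear) = 3
Step 3: Vibrational DOF = 3*9 - 6 = 21
Step 4: Total = 3 + 3 + 21 = 27

27


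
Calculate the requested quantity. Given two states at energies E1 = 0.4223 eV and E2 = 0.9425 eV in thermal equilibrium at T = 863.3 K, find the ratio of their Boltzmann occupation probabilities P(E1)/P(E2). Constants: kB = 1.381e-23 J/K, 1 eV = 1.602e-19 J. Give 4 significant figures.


Step 1: Compute energy difference dE = E1 - E2 = 0.4223 - 0.9425 = -0.5202 eV
Step 2: Convert to Joules: dE_J = -0.5202 * 1.602e-19 = -8.334e-20 J
Step 3: Compute exponent = -dE_J / (kB * T) = -(-8.334e-20) / (1.381e-23 * 863.3) = 6.99
Step 4: P(E1)/P(E2) = exp(6.99) = 1086

1086


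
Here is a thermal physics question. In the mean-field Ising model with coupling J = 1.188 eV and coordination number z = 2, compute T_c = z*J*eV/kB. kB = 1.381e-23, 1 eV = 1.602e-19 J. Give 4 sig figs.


Step 1: z*J = 2*1.188 = 2.376 eV
Step 2: Convert to Joules: 2.376*1.602e-19 = 3.806e-19 J
Step 3: T_c = 3.806e-19 / 1.381e-23 = 2.756e+04 K

2.756e+04


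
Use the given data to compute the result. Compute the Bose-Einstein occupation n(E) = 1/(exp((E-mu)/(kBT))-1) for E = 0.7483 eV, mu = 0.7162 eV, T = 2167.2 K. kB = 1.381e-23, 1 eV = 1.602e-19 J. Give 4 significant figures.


Step 1: (E - mu) = 0.0321 eV
Step 2: x = (E-mu)*eV/(kB*T) = 0.0321*1.602e-19/(1.381e-23*2167.2) = 0.1718
Step 3: exp(x) = 1.187
Step 4: n = 1/(exp(x)-1) = 5.334

5.334


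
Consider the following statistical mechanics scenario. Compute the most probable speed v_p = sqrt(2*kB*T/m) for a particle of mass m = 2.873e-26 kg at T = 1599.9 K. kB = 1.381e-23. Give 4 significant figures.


Step 1: Numerator = 2*kB*T = 2*1.381e-23*1599.9 = 4.419e-20
Step 2: Ratio = 4.419e-20 / 2.873e-26 = 1.538e+06
Step 3: v_p = sqrt(1.538e+06) = 1240 m/s

1240
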